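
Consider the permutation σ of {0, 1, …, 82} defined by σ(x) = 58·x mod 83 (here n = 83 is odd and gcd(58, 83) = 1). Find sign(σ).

Orbit of 69 under x↦58x: [69, 18, 48, 45, 37, 71, 51]… (length divides ord_83(58)).
The orbit structure of x ↦ 58x mod 83: 2 orbits of sizes [82, 1].
Σ(ℓ_i−1) = 83−2 = 81; sign = (−1)^81 = -1.

-1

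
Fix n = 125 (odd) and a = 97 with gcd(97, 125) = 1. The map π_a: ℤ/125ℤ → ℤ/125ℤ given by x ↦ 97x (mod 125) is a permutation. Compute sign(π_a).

-1

Start at x=22: 22 → 9 → 123 → 56 → 57 → 29 → 63 → … (one orbit).
The orbit structure of x ↦ 97x mod 125: 4 orbits of sizes [100, 20, 4, 1].
sign(π) = (−1)^{n − #cycles} = (−1)^{125−4} = (−1)^121 = -1.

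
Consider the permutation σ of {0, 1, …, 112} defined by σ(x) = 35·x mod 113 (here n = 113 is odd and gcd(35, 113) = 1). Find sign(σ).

Trace 71: π^k(71) = [71, 112, 78, 18, 65, 15, 73] for k=0..6.
8 cycles of lengths [16, 16, 16, 16, 16, 16, 16, 1].
Σ(ℓ_i−1) = 113−8 = 105; sign = (−1)^105 = -1.

-1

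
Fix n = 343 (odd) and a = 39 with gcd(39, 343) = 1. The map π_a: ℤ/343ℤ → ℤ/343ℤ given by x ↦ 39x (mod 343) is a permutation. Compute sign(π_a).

Trace 261: π^k(261) = [261, 232, 130, 268, 162, 144, 128] for k=0..6.
The orbit structure of x ↦ 39x mod 343: 7 orbits of sizes [147, 147, 21, 21, 3, 3, 1].
n − c = 343 − 7 = 336; sign = (−1)^336 = +1.

+1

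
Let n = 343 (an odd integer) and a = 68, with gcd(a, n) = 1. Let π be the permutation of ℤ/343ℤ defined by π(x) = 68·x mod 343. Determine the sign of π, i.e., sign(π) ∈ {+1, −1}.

-1

Start at x=226: 226 → 276 → 246 → 264 → 116 → 342 → 275 → … (one orbit).
The orbit structure of x ↦ 68x mod 343: 16 orbits of sizes [42, 42, 42, 42, 42, 42, 42, 6, 6, 6, 6, 6, 6, 6, 6, 1].
n − c = 343 − 16 = 327; sign = (−1)^327 = -1.
The Jacobi symbol (68|343) = -1 (Zolotarev) agrees.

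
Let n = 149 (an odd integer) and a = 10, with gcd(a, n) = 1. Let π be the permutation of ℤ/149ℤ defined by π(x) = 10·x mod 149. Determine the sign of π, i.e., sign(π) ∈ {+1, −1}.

-1

Start at x=34: 34 → 42 → 122 → 28 → 131 → 118 → 137 → … (one orbit).
2 cycles of lengths [148, 1].
With 2 cycles on 149 points, sign = (−1)^{149−2} = -1.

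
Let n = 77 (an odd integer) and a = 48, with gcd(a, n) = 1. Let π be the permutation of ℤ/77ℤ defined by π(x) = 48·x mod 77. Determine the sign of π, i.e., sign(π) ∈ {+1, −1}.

-1

Start at x=36: 36 → 34 → 15 → 27 → 64 → 69 → 1 → … (one orbit).
Decompose π into cycles: lengths [10, 10, 10, 10, 10, 10, 5, 5, 2, 2, 2, 1] (12 cycles, including the fixed point 0).
sign(π) = (−1)^{n − #cycles} = (−1)^{77−12} = (−1)^65 = -1.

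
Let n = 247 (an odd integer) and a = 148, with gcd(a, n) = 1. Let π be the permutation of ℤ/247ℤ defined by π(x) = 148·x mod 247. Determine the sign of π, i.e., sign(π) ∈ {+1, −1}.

Start at x=168: 168 → 164 → 66 → 135 → 220 → 203 → 157 → … (one orbit).
Decompose π into cycles: lengths [36, 36, 36, 36, 36, 36, 18, 4, 4, 4, 1] (11 cycles, including the fixed point 0).
With 11 cycles on 247 points, sign = (−1)^{247−11} = +1.
Via Zolotarev, sign(π_{148}) = (148|247) = +1.

+1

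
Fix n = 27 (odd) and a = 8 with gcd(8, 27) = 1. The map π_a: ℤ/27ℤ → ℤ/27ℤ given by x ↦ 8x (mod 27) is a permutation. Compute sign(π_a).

-1

Trace 1: π^k(1) = [1, 8, 10, 26, 19, 17] for k=0..5.
π_8 has 8 disjoint cycles with lengths [6, 6, 6, 2, 2, 2, 2, 1] on {0,…,26}.
With 8 cycles on 27 points, sign = (−1)^{27−8} = -1.
(8|27)_J = -1 (Zolotarev's lemma cross-check).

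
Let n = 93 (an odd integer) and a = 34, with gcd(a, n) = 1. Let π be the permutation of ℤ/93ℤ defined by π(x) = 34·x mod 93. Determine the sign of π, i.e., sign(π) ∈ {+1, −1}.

Trace 34: π^k(34) = [34, 40, 58, 19, 88, 16, 79] for k=0..6.
The orbit structure of x ↦ 34x mod 93: 6 orbits of sizes [30, 30, 30, 1, 1, 1].
6 cycles on 93: each ℓ→(−1)^(ℓ−1), product (−1)^87 = -1.

-1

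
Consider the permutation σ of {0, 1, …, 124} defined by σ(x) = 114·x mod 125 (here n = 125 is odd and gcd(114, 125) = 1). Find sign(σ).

Orbit of 1 under x↦114x: [1, 114, 121, 44, 16, 74, 61]… (length divides ord_125(114)).
Cycle type of π: 50×2 + 10×2 + 2×2 + 1; total 7 cycles.
n − c = 125 − 7 = 118; sign = (−1)^118 = +1.
The Jacobi symbol (114|125) = +1 (Zolotarev) agrees.

+1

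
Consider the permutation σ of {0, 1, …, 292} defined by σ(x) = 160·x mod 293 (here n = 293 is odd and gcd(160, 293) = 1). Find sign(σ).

+1

Orbit of 203 under x↦160x: [203, 250, 152, 1, 160, 109, 153]… (length divides ord_293(160)).
The orbit structure of x ↦ 160x mod 293: 3 orbits of sizes [146, 146, 1].
sign(π) = (−1)^{n − #cycles} = (−1)^{293−3} = (−1)^290 = +1.
(160|293)_J = +1 (Zolotarev's lemma cross-check).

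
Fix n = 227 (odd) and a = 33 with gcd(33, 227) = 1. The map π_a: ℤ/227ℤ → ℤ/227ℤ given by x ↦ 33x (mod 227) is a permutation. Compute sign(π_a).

+1

Start at x=222: 222 → 62 → 3 → 99 → 89 → 213 → 219 → … (one orbit).
π_33 has 3 disjoint cycles with lengths [113, 113, 1] on {0,…,226}.
Σ(ℓ_i−1) = 227−3 = 224; sign = (−1)^224 = +1.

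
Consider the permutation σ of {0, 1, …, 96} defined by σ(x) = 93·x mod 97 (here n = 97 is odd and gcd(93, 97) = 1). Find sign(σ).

+1

Orbit of 4 under x↦93x: [4, 81, 64, 35, 54, 75, 88]… (length divides ord_97(93)).
Cycle lengths of π_93 on ℤ/97ℤ: [24, 24, 24, 24, 1]; 5 cycles in total.
97 − 5 = 92 transpositions; sign(π) = (−1)^92 = +1.
Via Zolotarev, sign(π_{93}) = (93|97) = +1.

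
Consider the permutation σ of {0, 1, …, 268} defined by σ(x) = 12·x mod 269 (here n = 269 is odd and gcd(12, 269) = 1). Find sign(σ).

Orbit of 195 under x↦12x: [195, 188, 104, 172, 181, 20, 240]… (length divides ord_269(12)).
Cycle type of π: 268 + 1; total 2 cycles.
sign(π) = (−1)^{n − #cycles} = (−1)^{269−2} = (−1)^267 = -1.
Check: (12/269) = -1 by Zolotarev.

-1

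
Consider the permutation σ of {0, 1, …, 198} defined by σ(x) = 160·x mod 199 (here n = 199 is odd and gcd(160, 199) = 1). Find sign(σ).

+1

Orbit of 94 under x↦160x: [94, 115, 92, 193, 35, 28, 102]… (length divides ord_199(160)).
Decompose π into cycles: lengths [99, 99, 1] (3 cycles, including the fixed point 0).
3 cycles on 199: each ℓ→(−1)^(ℓ−1), product (−1)^196 = +1.
The Jacobi symbol (160|199) = +1 (Zolotarev) agrees.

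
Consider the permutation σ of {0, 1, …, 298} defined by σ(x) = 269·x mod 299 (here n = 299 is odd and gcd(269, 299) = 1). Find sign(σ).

Orbit of 211 under x↦269x: [211, 248, 35, 146, 105, 139, 16]… (length divides ord_299(269)).
π_269 has 15 disjoint cycles with lengths [33, 33, 33, 33, 33, 33, 33, 33, 11, 11, 3, 3, 3, 3, 1] on {0,…,298}.
With 15 cycles on 299 points, sign = (−1)^{299−15} = +1.

+1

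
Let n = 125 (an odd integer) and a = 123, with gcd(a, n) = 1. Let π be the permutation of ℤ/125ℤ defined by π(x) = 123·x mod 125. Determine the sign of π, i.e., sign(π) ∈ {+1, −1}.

-1

Trace 114: π^k(114) = [114, 22, 81, 88, 74, 102, 46] for k=0..6.
Decompose π into cycles: lengths [100, 20, 4, 1] (4 cycles, including the fixed point 0).
125 − 4 = 121 transpositions; sign(π) = (−1)^121 = -1.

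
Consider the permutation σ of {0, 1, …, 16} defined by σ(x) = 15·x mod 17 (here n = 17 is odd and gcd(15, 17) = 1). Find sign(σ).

Trace 9: π^k(9) = [9, 16, 2, 13, 8, 1, 15] for k=0..6.
Cycle lengths of π_15 on ℤ/17ℤ: [8, 8, 1]; 3 cycles in total.
n − c = 17 − 3 = 14; sign = (−1)^14 = +1.
Via Zolotarev, sign(π_{15}) = (15|17) = +1.

+1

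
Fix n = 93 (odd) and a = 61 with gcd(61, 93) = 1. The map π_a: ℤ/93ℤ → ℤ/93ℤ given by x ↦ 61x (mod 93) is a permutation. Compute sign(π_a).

Orbit of 61 under x↦61x: [61, 1]… (length divides ord_93(61)).
48 cycles of lengths [2, 2, 2, 2, 2, 2, 2, 2, 2, 2, 2, 2, 2, 2, 2, 2, 2, 2, 2, 2, 2, 2, 2, 2, 2, 2, 2, 2, 2, 2, 2, 2, 2, 2, 2, 2, 2, 2, 2, 2, 2, 2, 2, 2, 2, 1, 1, 1].
93 − 48 = 45 transpositions; sign(π) = (−1)^45 = -1.
Check: (61/93) = -1 by Zolotarev.

-1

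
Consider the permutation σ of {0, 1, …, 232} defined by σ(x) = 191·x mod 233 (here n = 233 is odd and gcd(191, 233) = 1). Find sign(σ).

Trace 69: π^k(69) = [69, 131, 90, 181, 87, 74, 154] for k=0..6.
Cycle lengths of π_191 on ℤ/233ℤ: [232, 1]; 2 cycles in total.
Σ(ℓ_i−1) = 233−2 = 231; sign = (−1)^231 = -1.
Check: (191/233) = -1 by Zolotarev.

-1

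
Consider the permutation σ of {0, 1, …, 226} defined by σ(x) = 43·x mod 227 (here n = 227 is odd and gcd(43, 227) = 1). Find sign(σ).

+1

Start at x=141: 141 → 161 → 113 → 92 → 97 → 85 → 23 → … (one orbit).
The orbit structure of x ↦ 43x mod 227: 3 orbits of sizes [113, 113, 1].
sign(π) = (−1)^{n − #cycles} = (−1)^{227−3} = (−1)^224 = +1.
The Jacobi symbol (43|227) = +1 (Zolotarev) agrees.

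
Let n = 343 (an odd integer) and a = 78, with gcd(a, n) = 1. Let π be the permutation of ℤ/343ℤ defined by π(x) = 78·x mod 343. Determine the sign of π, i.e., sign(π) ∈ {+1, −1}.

Start at x=281: 281 → 309 → 92 → 316 → 295 → 29 → 204 → … (one orbit).
π_78 has 19 disjoint cycles with lengths [49, 49, 49, 49, 49, 49, 7, 7, 7, 7, 7, 7, 1, 1, 1, 1, 1, 1, 1] on {0,…,342}.
343 − 19 = 324 transpositions; sign(π) = (−1)^324 = +1.
The Jacobi symbol (78|343) = +1 (Zolotarev) agrees.

+1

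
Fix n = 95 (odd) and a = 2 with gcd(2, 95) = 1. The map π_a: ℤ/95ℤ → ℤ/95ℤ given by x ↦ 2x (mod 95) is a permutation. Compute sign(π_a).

+1

Start at x=72: 72 → 49 → 3 → 6 → 12 → 24 → 48 → … (one orbit).
Decompose π into cycles: lengths [36, 36, 18, 4, 1] (5 cycles, including the fixed point 0).
5 cycles on 95: each ℓ→(−1)^(ℓ−1), product (−1)^90 = +1.
Check: (2/95) = +1 by Zolotarev.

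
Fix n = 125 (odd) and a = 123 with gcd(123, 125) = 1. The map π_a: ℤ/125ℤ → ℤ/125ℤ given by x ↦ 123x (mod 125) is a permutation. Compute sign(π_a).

-1

Trace 117: π^k(117) = [117, 16, 93, 64, 122, 6, 113] for k=0..6.
4 cycles of lengths [100, 20, 4, 1].
n − c = 125 − 4 = 121; sign = (−1)^121 = -1.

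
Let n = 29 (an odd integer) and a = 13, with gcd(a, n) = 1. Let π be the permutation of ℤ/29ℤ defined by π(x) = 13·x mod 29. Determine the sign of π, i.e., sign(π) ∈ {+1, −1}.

Trace 5: π^k(5) = [5, 7, 4, 23, 9, 1, 13] for k=0..6.
The orbit structure of x ↦ 13x mod 29: 3 orbits of sizes [14, 14, 1].
n − c = 29 − 3 = 26; sign = (−1)^26 = +1.
(13|29)_J = +1 (Zolotarev's lemma cross-check).

+1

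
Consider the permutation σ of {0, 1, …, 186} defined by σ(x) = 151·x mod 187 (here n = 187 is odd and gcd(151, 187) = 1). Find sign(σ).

-1

Trace 174: π^k(174) = [174, 94, 169, 87, 47, 178, 137] for k=0..6.
8 cycles of lengths [40, 40, 40, 40, 10, 8, 8, 1].
With 8 cycles on 187 points, sign = (−1)^{187−8} = -1.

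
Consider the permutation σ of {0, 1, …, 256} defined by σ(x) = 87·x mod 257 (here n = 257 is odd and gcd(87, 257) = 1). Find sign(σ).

-1

Orbit of 14 under x↦87x: [14, 190, 82, 195, 3, 4, 91]… (length divides ord_257(87)).
Decompose π into cycles: lengths [256, 1] (2 cycles, including the fixed point 0).
257 − 2 = 255 transpositions; sign(π) = (−1)^255 = -1.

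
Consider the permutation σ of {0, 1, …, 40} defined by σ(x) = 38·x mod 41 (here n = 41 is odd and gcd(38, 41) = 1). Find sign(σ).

-1

Orbit of 40 under x↦38x: [40, 3, 32, 27, 1, 38, 9]… (length divides ord_41(38)).
The orbit structure of x ↦ 38x mod 41: 6 orbits of sizes [8, 8, 8, 8, 8, 1].
n − c = 41 − 6 = 35; sign = (−1)^35 = -1.
(38|41)_J = -1 (Zolotarev's lemma cross-check).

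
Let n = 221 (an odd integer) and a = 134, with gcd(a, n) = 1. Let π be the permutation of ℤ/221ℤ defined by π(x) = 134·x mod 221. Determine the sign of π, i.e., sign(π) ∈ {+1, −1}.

Trace 217: π^k(217) = [217, 127, 1, 134, 55, 77, 152] for k=0..6.
π_134 has 13 disjoint cycles with lengths [24, 24, 24, 24, 24, 24, 24, 24, 8, 8, 6, 6, 1] on {0,…,220}.
sign(π) = (−1)^{n − #cycles} = (−1)^{221−13} = (−1)^208 = +1.

+1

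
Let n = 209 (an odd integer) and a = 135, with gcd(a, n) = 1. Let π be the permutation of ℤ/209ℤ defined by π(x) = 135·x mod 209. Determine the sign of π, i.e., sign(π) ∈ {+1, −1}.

-1

Trace 192: π^k(192) = [192, 4, 122, 168, 108, 159, 147] for k=0..6.
6 cycles of lengths [90, 90, 18, 5, 5, 1].
sign(π) = (−1)^{n − #cycles} = (−1)^{209−6} = (−1)^203 = -1.
Zolotarev: (135|209) = -1, matching the cycle-count sign.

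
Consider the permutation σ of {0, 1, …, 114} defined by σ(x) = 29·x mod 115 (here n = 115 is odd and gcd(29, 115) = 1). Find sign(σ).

+1

Start at x=41: 41 → 39 → 96 → 24 → 6 → 59 → 101 → … (one orbit).
The orbit structure of x ↦ 29x mod 115: 9 orbits of sizes [22, 22, 22, 22, 11, 11, 2, 2, 1].
sign(π) = (−1)^{n − #cycles} = (−1)^{115−9} = (−1)^106 = +1.
Check: (29/115) = +1 by Zolotarev.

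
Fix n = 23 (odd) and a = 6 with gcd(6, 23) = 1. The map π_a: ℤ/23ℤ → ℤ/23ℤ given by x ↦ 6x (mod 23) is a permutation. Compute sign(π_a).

+1

Trace 16: π^k(16) = [16, 4, 1, 6, 13, 9, 8] for k=0..6.
Cycle lengths of π_6 on ℤ/23ℤ: [11, 11, 1]; 3 cycles in total.
Σ(ℓ_i−1) = 23−3 = 20; sign = (−1)^20 = +1.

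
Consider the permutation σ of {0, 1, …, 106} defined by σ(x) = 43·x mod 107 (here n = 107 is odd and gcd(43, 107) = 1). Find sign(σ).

-1

Start at x=80: 80 → 16 → 46 → 52 → 96 → 62 → 98 → … (one orbit).
The orbit structure of x ↦ 43x mod 107: 2 orbits of sizes [106, 1].
With 2 cycles on 107 points, sign = (−1)^{107−2} = -1.
Zolotarev: (43|107) = -1, matching the cycle-count sign.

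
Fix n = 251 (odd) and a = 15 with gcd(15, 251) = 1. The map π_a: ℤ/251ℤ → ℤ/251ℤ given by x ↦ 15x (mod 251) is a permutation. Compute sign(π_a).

Start at x=23: 23 → 94 → 155 → 66 → 237 → 41 → 113 → … (one orbit).
Decompose π into cycles: lengths [125, 125, 1] (3 cycles, including the fixed point 0).
sign(π) = (−1)^{n − #cycles} = (−1)^{251−3} = (−1)^248 = +1.

+1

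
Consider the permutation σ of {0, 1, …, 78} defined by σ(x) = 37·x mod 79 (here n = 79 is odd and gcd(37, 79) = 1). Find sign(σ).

-1

Trace 49: π^k(49) = [49, 75, 10, 54, 23, 61, 45] for k=0..6.
Cycle type of π: 78 + 1; total 2 cycles.
2 cycles on 79: each ℓ→(−1)^(ℓ−1), product (−1)^77 = -1.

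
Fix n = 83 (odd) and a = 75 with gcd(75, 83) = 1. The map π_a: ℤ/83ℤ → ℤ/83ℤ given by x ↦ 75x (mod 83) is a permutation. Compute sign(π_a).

Orbit of 7 under x↦75x: [7, 27, 33, 68, 37, 36, 44]… (length divides ord_83(75)).
π_75 has 3 disjoint cycles with lengths [41, 41, 1] on {0,…,82}.
With 3 cycles on 83 points, sign = (−1)^{83−3} = +1.
Via Zolotarev, sign(π_{75}) = (75|83) = +1.

+1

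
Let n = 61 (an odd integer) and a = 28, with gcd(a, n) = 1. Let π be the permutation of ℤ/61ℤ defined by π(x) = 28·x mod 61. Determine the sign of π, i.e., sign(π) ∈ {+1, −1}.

Trace 34: π^k(34) = [34, 37, 60, 33, 9, 8, 41] for k=0..6.
Cycle type of π: 20×3 + 1; total 4 cycles.
Σ(ℓ_i−1) = 61−4 = 57; sign = (−1)^57 = -1.

-1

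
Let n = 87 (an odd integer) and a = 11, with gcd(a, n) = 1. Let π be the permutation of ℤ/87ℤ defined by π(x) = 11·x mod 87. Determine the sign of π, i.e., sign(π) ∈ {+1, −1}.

+1

Start at x=28: 28 → 47 → 82 → 32 → 4 → 44 → 49 → … (one orbit).
Decompose π into cycles: lengths [28, 28, 28, 2, 1] (5 cycles, including the fixed point 0).
sign(π) = (−1)^{n − #cycles} = (−1)^{87−5} = (−1)^82 = +1.
The Jacobi symbol (11|87) = +1 (Zolotarev) agrees.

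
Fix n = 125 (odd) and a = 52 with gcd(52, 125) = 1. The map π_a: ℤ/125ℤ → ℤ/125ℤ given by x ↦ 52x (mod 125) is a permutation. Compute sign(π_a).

-1

Start at x=106: 106 → 12 → 124 → 73 → 46 → 17 → 9 → … (one orbit).
Cycle type of π: 100 + 20 + 4 + 1; total 4 cycles.
n − c = 125 − 4 = 121; sign = (−1)^121 = -1.
Via Zolotarev, sign(π_{52}) = (52|125) = -1.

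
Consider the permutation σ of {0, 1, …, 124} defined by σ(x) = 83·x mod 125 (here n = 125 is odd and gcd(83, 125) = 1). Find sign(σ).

Orbit of 7 under x↦83x: [7, 81, 98, 9, 122, 1, 83]… (length divides ord_125(83)).
4 cycles of lengths [100, 20, 4, 1].
sign(π) = (−1)^{n − #cycles} = (−1)^{125−4} = (−1)^121 = -1.
Zolotarev: (83|125) = -1, matching the cycle-count sign.

-1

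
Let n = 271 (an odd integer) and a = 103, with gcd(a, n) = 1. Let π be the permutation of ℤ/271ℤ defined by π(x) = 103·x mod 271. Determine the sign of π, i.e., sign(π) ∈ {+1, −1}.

+1

Start at x=258: 258 → 16 → 22 → 98 → 67 → 126 → 241 → … (one orbit).
π_103 has 3 disjoint cycles with lengths [135, 135, 1] on {0,…,270}.
Σ(ℓ_i−1) = 271−3 = 268; sign = (−1)^268 = +1.
Zolotarev: (103|271) = +1, matching the cycle-count sign.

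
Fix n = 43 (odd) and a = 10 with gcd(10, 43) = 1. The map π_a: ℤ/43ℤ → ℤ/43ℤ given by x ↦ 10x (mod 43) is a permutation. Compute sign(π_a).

+1

Trace 24: π^k(24) = [24, 25, 35, 6, 17, 41, 23] for k=0..6.
π_10 has 3 disjoint cycles with lengths [21, 21, 1] on {0,…,42}.
n − c = 43 − 3 = 40; sign = (−1)^40 = +1.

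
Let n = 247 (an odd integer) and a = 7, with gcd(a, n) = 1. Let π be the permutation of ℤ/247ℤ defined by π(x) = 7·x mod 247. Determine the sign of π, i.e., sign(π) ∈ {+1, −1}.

-1

Trace 178: π^k(178) = [178, 11, 77, 45, 68, 229, 121] for k=0..6.
Cycle type of π: 12×19 + 3×6 + 1; total 26 cycles.
n − c = 247 − 26 = 221; sign = (−1)^221 = -1.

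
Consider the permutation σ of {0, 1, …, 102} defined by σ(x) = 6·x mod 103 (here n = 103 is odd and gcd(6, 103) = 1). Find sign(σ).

Orbit of 49 under x↦6x: [49, 88, 13, 78, 56, 27, 59]… (length divides ord_103(6)).
Cycle type of π: 102 + 1; total 2 cycles.
Σ(ℓ_i−1) = 103−2 = 101; sign = (−1)^101 = -1.

-1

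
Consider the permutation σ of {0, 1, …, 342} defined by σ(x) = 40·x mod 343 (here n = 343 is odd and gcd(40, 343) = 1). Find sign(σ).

Start at x=208: 208 → 88 → 90 → 170 → 283 → 1 → 40 → … (one orbit).
Cycle type of π: 294 + 42 + 6 + 1; total 4 cycles.
343 − 4 = 339 transpositions; sign(π) = (−1)^339 = -1.
Check: (40/343) = -1 by Zolotarev.

-1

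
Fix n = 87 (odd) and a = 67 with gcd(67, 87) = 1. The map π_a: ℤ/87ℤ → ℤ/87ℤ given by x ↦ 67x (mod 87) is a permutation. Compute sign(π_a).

+1

Start at x=16: 16 → 28 → 49 → 64 → 25 → 22 → 82 → … (one orbit).
The orbit structure of x ↦ 67x mod 87: 9 orbits of sizes [14, 14, 14, 14, 14, 14, 1, 1, 1].
With 9 cycles on 87 points, sign = (−1)^{87−9} = +1.
Via Zolotarev, sign(π_{67}) = (67|87) = +1.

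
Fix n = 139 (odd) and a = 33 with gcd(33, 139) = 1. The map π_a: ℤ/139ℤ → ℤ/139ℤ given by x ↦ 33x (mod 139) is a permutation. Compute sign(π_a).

-1

Orbit of 1 under x↦33x: [1, 33, 116, 75, 112, 82, 65]… (length divides ord_139(33)).
π_33 has 4 disjoint cycles with lengths [46, 46, 46, 1] on {0,…,138}.
With 4 cycles on 139 points, sign = (−1)^{139−4} = -1.
Check: (33/139) = -1 by Zolotarev.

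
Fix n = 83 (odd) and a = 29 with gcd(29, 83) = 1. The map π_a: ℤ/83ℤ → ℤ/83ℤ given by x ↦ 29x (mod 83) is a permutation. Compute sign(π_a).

+1

Orbit of 31 under x↦29x: [31, 69, 9, 12, 16, 49, 10]… (length divides ord_83(29)).
Decompose π into cycles: lengths [41, 41, 1] (3 cycles, including the fixed point 0).
sign(π) = (−1)^{n − #cycles} = (−1)^{83−3} = (−1)^80 = +1.
(29|83)_J = +1 (Zolotarev's lemma cross-check).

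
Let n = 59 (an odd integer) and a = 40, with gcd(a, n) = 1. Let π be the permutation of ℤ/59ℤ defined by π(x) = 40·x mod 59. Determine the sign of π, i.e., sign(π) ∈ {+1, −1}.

Orbit of 52 under x↦40x: [52, 15, 10, 46, 11, 27, 18]… (length divides ord_59(40)).
Cycle lengths of π_40 on ℤ/59ℤ: [58, 1]; 2 cycles in total.
With 2 cycles on 59 points, sign = (−1)^{59−2} = -1.
(40|59)_J = -1 (Zolotarev's lemma cross-check).

-1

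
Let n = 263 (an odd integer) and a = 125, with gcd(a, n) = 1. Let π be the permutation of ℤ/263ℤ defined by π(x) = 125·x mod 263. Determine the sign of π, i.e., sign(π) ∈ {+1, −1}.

-1

Start at x=73: 73 → 183 → 257 → 39 → 141 → 4 → 237 → … (one orbit).
Cycle type of π: 262 + 1; total 2 cycles.
With 2 cycles on 263 points, sign = (−1)^{263−2} = -1.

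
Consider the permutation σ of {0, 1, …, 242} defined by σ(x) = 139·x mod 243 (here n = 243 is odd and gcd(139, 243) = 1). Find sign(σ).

+1

Trace 181: π^k(181) = [181, 130, 88, 82, 220, 205, 64] for k=0..6.
Decompose π into cycles: lengths [81, 81, 27, 27, 9, 9, 3, 3, 1, 1, 1] (11 cycles, including the fixed point 0).
11 cycles on 243: each ℓ→(−1)^(ℓ−1), product (−1)^232 = +1.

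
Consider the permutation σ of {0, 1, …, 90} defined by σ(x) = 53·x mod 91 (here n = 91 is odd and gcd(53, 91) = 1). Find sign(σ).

+1

Start at x=1: 1 → 53 → 79 → 1 (one orbit).
Cycle lengths of π_53 on ℤ/91ℤ: [3, 3, 3, 3, 3, 3, 3, 3, 3, 3, 3, 3, 3, 3, 3, 3, 3, 3, 3, 3, 3, 3, 3, 3, 3, 3, 1, 1, 1, 1, 1, 1, 1, 1, 1, 1, 1, 1, 1]; 39 cycles in total.
With 39 cycles on 91 points, sign = (−1)^{91−39} = +1.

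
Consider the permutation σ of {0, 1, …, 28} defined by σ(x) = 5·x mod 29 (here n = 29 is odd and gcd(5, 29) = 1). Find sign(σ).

Start at x=23: 23 → 28 → 24 → 4 → 20 → 13 → 7 → … (one orbit).
π_5 has 3 disjoint cycles with lengths [14, 14, 1] on {0,…,28}.
sign(π) = (−1)^{n − #cycles} = (−1)^{29−3} = (−1)^26 = +1.

+1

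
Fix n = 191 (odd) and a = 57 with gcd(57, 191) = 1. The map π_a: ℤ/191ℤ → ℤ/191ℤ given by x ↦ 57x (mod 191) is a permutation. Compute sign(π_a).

-1

Trace 143: π^k(143) = [143, 129, 95, 67, 190, 134, 189] for k=0..6.
The orbit structure of x ↦ 57x mod 191: 2 orbits of sizes [190, 1].
sign(π) = (−1)^{n − #cycles} = (−1)^{191−2} = (−1)^189 = -1.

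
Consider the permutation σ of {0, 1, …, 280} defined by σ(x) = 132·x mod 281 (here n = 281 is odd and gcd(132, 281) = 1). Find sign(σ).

Orbit of 34 under x↦132x: [34, 273, 68, 265, 136, 249, 272]… (length divides ord_281(132)).
π_132 has 3 disjoint cycles with lengths [140, 140, 1] on {0,…,280}.
281 − 3 = 278 transpositions; sign(π) = (−1)^278 = +1.

+1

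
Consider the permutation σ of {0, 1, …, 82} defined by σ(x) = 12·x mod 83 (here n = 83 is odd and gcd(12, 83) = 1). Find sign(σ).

Start at x=26: 26 → 63 → 9 → 25 → 51 → 31 → 40 → … (one orbit).
Decompose π into cycles: lengths [41, 41, 1] (3 cycles, including the fixed point 0).
n − c = 83 − 3 = 80; sign = (−1)^80 = +1.
(12|83)_J = +1 (Zolotarev's lemma cross-check).

+1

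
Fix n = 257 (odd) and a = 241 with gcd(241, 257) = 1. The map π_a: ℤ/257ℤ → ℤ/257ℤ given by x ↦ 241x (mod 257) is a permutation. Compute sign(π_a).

Orbit of 16 under x↦241x: [16, 1, 241, 256]… (length divides ord_257(241)).
Cycle lengths of π_241 on ℤ/257ℤ: [4, 4, 4, 4, 4, 4, 4, 4, 4, 4, 4, 4, 4, 4, 4, 4, 4, 4, 4, 4, 4, 4, 4, 4, 4, 4, 4, 4, 4, 4, 4, 4, 4, 4, 4, 4, 4, 4, 4, 4, 4, 4, 4, 4, 4, 4, 4, 4, 4, 4, 4, 4, 4, 4, 4, 4, 4, 4, 4, 4, 4, 4, 4, 4, 1]; 65 cycles in total.
n − c = 257 − 65 = 192; sign = (−1)^192 = +1.

+1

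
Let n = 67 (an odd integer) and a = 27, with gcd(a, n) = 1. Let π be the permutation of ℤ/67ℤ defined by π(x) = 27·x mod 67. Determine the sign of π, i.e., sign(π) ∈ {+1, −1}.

-1

Trace 64: π^k(64) = [64, 53, 24, 45, 9, 42, 62] for k=0..6.
4 cycles of lengths [22, 22, 22, 1].
sign(π) = (−1)^{n − #cycles} = (−1)^{67−4} = (−1)^63 = -1.
Via Zolotarev, sign(π_{27}) = (27|67) = -1.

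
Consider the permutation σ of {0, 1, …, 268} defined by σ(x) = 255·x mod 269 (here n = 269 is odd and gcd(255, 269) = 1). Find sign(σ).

Trace 80: π^k(80) = [80, 225, 78, 253, 224, 92, 57] for k=0..6.
π_255 has 3 disjoint cycles with lengths [134, 134, 1] on {0,…,268}.
With 3 cycles on 269 points, sign = (−1)^{269−3} = +1.
Check: (255/269) = +1 by Zolotarev.

+1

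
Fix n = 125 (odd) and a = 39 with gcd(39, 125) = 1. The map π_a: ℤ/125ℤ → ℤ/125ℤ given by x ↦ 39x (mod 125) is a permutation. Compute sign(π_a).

+1

Orbit of 26 under x↦39x: [26, 14, 46, 44, 91, 49, 36]… (length divides ord_125(39)).
The orbit structure of x ↦ 39x mod 125: 7 orbits of sizes [50, 50, 10, 10, 2, 2, 1].
Σ(ℓ_i−1) = 125−7 = 118; sign = (−1)^118 = +1.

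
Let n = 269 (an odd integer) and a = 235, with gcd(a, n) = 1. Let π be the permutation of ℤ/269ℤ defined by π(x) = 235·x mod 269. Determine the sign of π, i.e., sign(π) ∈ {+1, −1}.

+1

Trace 117: π^k(117) = [117, 57, 214, 256, 173, 36, 121] for k=0..6.
Decompose π into cycles: lengths [67, 67, 67, 67, 1] (5 cycles, including the fixed point 0).
sign(π) = (−1)^{n − #cycles} = (−1)^{269−5} = (−1)^264 = +1.
The Jacobi symbol (235|269) = +1 (Zolotarev) agrees.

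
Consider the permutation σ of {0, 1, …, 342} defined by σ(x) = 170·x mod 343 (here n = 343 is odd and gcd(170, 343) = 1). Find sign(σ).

Start at x=268: 268 → 284 → 260 → 296 → 242 → 323 → 30 → … (one orbit).
π_170 has 7 disjoint cycles with lengths [147, 147, 21, 21, 3, 3, 1] on {0,…,342}.
sign(π) = (−1)^{n − #cycles} = (−1)^{343−7} = (−1)^336 = +1.

+1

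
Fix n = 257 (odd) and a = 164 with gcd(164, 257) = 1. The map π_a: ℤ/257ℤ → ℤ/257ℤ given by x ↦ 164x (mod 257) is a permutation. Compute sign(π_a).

Trace 225: π^k(225) = [225, 149, 21, 103, 187, 85, 62] for k=0..6.
Cycle lengths of π_164 on ℤ/257ℤ: [256, 1]; 2 cycles in total.
n − c = 257 − 2 = 255; sign = (−1)^255 = -1.
Via Zolotarev, sign(π_{164}) = (164|257) = -1.

-1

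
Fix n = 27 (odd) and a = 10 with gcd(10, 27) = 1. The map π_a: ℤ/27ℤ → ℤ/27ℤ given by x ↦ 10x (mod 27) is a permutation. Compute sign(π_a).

+1

Start at x=10: 10 → 19 → 1 → 10 (one orbit).
π_10 has 15 disjoint cycles with lengths [3, 3, 3, 3, 3, 3, 1, 1, 1, 1, 1, 1, 1, 1, 1] on {0,…,26}.
15 cycles on 27: each ℓ→(−1)^(ℓ−1), product (−1)^12 = +1.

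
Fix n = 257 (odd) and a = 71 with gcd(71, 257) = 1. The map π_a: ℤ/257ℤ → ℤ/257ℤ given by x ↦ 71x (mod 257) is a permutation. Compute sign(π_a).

Trace 145: π^k(145) = [145, 15, 37, 57, 192, 11, 10] for k=0..6.
Decompose π into cycles: lengths [256, 1] (2 cycles, including the fixed point 0).
n − c = 257 − 2 = 255; sign = (−1)^255 = -1.
(71|257)_J = -1 (Zolotarev's lemma cross-check).

-1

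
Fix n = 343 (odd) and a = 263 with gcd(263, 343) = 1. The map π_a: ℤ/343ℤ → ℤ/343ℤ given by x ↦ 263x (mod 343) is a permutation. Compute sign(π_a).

Orbit of 214 under x↦263x: [214, 30, 1, 263, 226, 99, 312]… (length divides ord_343(263)).
Cycle lengths of π_263 on ℤ/343ℤ: [21, 21, 21, 21, 21, 21, 21, 21, 21, 21, 21, 21, 21, 21, 3, 3, 3, 3, 3, 3, 3, 3, 3, 3, 3, 3, 3, 3, 3, 3, 1]; 31 cycles in total.
Σ(ℓ_i−1) = 343−31 = 312; sign = (−1)^312 = +1.

+1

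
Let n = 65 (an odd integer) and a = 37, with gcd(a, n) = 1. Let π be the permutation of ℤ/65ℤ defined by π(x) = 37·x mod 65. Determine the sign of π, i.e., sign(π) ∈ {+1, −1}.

+1

Trace 16: π^k(16) = [16, 7, 64, 28, 61, 47, 49] for k=0..6.
π_37 has 7 disjoint cycles with lengths [12, 12, 12, 12, 12, 4, 1] on {0,…,64}.
7 cycles on 65: each ℓ→(−1)^(ℓ−1), product (−1)^58 = +1.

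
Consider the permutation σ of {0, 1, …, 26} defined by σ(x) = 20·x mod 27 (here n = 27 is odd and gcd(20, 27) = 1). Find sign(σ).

Start at x=25: 25 → 14 → 10 → 11 → 4 → 26 → 7 → … (one orbit).
Cycle type of π: 18 + 6 + 2 + 1; total 4 cycles.
Σ(ℓ_i−1) = 27−4 = 23; sign = (−1)^23 = -1.
Check: (20/27) = -1 by Zolotarev.

-1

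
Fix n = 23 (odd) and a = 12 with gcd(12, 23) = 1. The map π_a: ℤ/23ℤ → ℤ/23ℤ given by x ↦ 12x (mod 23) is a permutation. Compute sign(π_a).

+1

Trace 12: π^k(12) = [12, 6, 3, 13, 18, 9, 16] for k=0..6.
3 cycles of lengths [11, 11, 1].
With 3 cycles on 23 points, sign = (−1)^{23−3} = +1.
Check: (12/23) = +1 by Zolotarev.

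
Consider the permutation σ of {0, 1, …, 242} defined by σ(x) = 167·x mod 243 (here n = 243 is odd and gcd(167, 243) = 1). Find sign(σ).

-1

Orbit of 77 under x↦167x: [77, 223, 62, 148, 173, 217, 32]… (length divides ord_243(167)).
The orbit structure of x ↦ 167x mod 243: 6 orbits of sizes [162, 54, 18, 6, 2, 1].
sign(π) = (−1)^{n − #cycles} = (−1)^{243−6} = (−1)^237 = -1.
(167|243)_J = -1 (Zolotarev's lemma cross-check).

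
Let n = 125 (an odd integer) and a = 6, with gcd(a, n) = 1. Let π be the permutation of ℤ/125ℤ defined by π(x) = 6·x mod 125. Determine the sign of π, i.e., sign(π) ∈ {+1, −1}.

Orbit of 71 under x↦6x: [71, 51, 56, 86, 16, 96, 76]… (length divides ord_125(6)).
13 cycles of lengths [25, 25, 25, 25, 5, 5, 5, 5, 1, 1, 1, 1, 1].
Σ(ℓ_i−1) = 125−13 = 112; sign = (−1)^112 = +1.
(6|125)_J = +1 (Zolotarev's lemma cross-check).

+1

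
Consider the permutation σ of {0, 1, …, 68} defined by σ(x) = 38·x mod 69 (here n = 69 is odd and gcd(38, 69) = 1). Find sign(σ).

+1

Orbit of 53 under x↦38x: [53, 13, 11, 4, 14, 49, 68]… (length divides ord_69(38)).
Cycle lengths of π_38 on ℤ/69ℤ: [22, 22, 22, 2, 1]; 5 cycles in total.
n − c = 69 − 5 = 64; sign = (−1)^64 = +1.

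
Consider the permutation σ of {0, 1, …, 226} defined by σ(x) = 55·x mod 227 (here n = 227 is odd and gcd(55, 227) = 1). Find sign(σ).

-1

Start at x=216: 216 → 76 → 94 → 176 → 146 → 85 → 135 → … (one orbit).
Decompose π into cycles: lengths [226, 1] (2 cycles, including the fixed point 0).
2 cycles on 227: each ℓ→(−1)^(ℓ−1), product (−1)^225 = -1.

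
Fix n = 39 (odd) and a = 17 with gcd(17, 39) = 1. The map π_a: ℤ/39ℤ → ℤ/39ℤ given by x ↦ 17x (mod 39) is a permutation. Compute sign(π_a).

-1

Trace 16: π^k(16) = [16, 38, 22, 23, 1, 17] for k=0..5.
Cycle lengths of π_17 on ℤ/39ℤ: [6, 6, 6, 6, 6, 6, 2, 1]; 8 cycles in total.
n − c = 39 − 8 = 31; sign = (−1)^31 = -1.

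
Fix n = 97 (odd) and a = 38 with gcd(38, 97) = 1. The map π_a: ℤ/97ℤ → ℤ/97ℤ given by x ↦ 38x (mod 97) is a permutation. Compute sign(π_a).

Trace 51: π^k(51) = [51, 95, 21, 22, 60, 49, 19] for k=0..6.
π_38 has 2 disjoint cycles with lengths [96, 1] on {0,…,96}.
Σ(ℓ_i−1) = 97−2 = 95; sign = (−1)^95 = -1.
Check: (38/97) = -1 by Zolotarev.

-1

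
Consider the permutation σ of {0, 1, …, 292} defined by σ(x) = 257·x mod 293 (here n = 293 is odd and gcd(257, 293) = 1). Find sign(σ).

+1

Trace 55: π^k(55) = [55, 71, 81, 14, 82, 271, 206] for k=0..6.
3 cycles of lengths [146, 146, 1].
Σ(ℓ_i−1) = 293−3 = 290; sign = (−1)^290 = +1.
Via Zolotarev, sign(π_{257}) = (257|293) = +1.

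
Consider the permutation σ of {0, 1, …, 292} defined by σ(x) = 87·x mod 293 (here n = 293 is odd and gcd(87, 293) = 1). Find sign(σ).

+1

Trace 9: π^k(9) = [9, 197, 145, 16, 220, 95, 61] for k=0..6.
3 cycles of lengths [146, 146, 1].
3 cycles on 293: each ℓ→(−1)^(ℓ−1), product (−1)^290 = +1.
Zolotarev: (87|293) = +1, matching the cycle-count sign.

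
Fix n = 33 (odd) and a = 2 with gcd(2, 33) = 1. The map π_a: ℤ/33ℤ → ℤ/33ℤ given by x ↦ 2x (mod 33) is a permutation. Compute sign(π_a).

Trace 8: π^k(8) = [8, 16, 32, 31, 29, 25, 17] for k=0..6.
Decompose π into cycles: lengths [10, 10, 10, 2, 1] (5 cycles, including the fixed point 0).
5 cycles on 33: each ℓ→(−1)^(ℓ−1), product (−1)^28 = +1.

+1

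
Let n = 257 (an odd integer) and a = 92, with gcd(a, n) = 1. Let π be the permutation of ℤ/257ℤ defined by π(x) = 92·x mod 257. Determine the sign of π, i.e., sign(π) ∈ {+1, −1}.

Orbit of 134 under x↦92x: [134, 249, 35, 136, 176, 1, 92]… (length divides ord_257(92)).
Decompose π into cycles: lengths [64, 64, 64, 64, 1] (5 cycles, including the fixed point 0).
257 − 5 = 252 transpositions; sign(π) = (−1)^252 = +1.
(92|257)_J = +1 (Zolotarev's lemma cross-check).

+1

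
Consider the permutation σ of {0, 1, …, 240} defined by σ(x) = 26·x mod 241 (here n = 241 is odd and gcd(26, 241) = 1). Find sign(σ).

-1

Start at x=136: 136 → 162 → 115 → 98 → 138 → 214 → 21 → … (one orbit).
The orbit structure of x ↦ 26x mod 241: 4 orbits of sizes [80, 80, 80, 1].
4 cycles on 241: each ℓ→(−1)^(ℓ−1), product (−1)^237 = -1.
(26|241)_J = -1 (Zolotarev's lemma cross-check).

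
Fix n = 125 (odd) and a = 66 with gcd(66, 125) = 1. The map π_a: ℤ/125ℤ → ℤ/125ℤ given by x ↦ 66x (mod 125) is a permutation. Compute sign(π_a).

Trace 96: π^k(96) = [96, 86, 51, 116, 31, 46, 36] for k=0..6.
π_66 has 13 disjoint cycles with lengths [25, 25, 25, 25, 5, 5, 5, 5, 1, 1, 1, 1, 1] on {0,…,124}.
n − c = 125 − 13 = 112; sign = (−1)^112 = +1.
Zolotarev: (66|125) = +1, matching the cycle-count sign.

+1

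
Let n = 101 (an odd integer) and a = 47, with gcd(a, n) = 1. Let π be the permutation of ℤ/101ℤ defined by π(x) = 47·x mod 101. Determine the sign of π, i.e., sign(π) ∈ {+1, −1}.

+1

Start at x=13: 13 → 5 → 33 → 36 → 76 → 37 → 22 → … (one orbit).
π_47 has 3 disjoint cycles with lengths [50, 50, 1] on {0,…,100}.
101 − 3 = 98 transpositions; sign(π) = (−1)^98 = +1.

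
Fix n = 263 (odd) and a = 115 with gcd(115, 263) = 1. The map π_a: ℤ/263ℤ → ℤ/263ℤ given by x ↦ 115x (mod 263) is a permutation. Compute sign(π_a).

-1

Start at x=157: 157 → 171 → 203 → 201 → 234 → 84 → 192 → … (one orbit).
The orbit structure of x ↦ 115x mod 263: 2 orbits of sizes [262, 1].
With 2 cycles on 263 points, sign = (−1)^{263−2} = -1.
Check: (115/263) = -1 by Zolotarev.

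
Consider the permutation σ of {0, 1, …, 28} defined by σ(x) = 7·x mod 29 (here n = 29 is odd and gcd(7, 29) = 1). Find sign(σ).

Start at x=1: 1 → 7 → 20 → 24 → 23 → 16 → 25 → 1 (one orbit).
π_7 has 5 disjoint cycles with lengths [7, 7, 7, 7, 1] on {0,…,28}.
5 cycles on 29: each ℓ→(−1)^(ℓ−1), product (−1)^24 = +1.
Via Zolotarev, sign(π_{7}) = (7|29) = +1.

+1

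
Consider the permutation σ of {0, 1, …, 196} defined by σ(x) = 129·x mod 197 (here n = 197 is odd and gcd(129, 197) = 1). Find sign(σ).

-1

Trace 84: π^k(84) = [84, 1, 129, 93, 177, 178, 110] for k=0..6.
Cycle lengths of π_129 on ℤ/197ℤ: [28, 28, 28, 28, 28, 28, 28, 1]; 8 cycles in total.
197 − 8 = 189 transpositions; sign(π) = (−1)^189 = -1.
(129|197)_J = -1 (Zolotarev's lemma cross-check).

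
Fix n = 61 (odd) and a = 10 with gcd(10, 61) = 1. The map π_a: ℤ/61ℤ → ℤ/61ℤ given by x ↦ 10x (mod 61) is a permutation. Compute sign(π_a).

-1

Orbit of 15 under x↦10x: [15, 28, 36, 55, 1, 10, 39]… (length divides ord_61(10)).
Cycle lengths of π_10 on ℤ/61ℤ: [60, 1]; 2 cycles in total.
Σ(ℓ_i−1) = 61−2 = 59; sign = (−1)^59 = -1.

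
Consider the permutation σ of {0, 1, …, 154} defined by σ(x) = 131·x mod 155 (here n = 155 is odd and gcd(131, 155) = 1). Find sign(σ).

+1

Start at x=126: 126 → 76 → 36 → 66 → 121 → 41 → 101 → … (one orbit).
Cycle type of π: 15×10 + 1×5; total 15 cycles.
155 − 15 = 140 transpositions; sign(π) = (−1)^140 = +1.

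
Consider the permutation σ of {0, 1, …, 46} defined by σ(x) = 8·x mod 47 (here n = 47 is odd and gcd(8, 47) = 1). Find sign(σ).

Start at x=16: 16 → 34 → 37 → 14 → 18 → 3 → 24 → … (one orbit).
Cycle lengths of π_8 on ℤ/47ℤ: [23, 23, 1]; 3 cycles in total.
With 3 cycles on 47 points, sign = (−1)^{47−3} = +1.
Check: (8/47) = +1 by Zolotarev.

+1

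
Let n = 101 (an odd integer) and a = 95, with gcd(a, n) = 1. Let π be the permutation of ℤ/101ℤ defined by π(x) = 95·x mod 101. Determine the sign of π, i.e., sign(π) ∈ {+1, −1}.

Start at x=1: 1 → 95 → 36 → 87 → 84 → 1 (one orbit).
The orbit structure of x ↦ 95x mod 101: 21 orbits of sizes [5, 5, 5, 5, 5, 5, 5, 5, 5, 5, 5, 5, 5, 5, 5, 5, 5, 5, 5, 5, 1].
101 − 21 = 80 transpositions; sign(π) = (−1)^80 = +1.
(95|101)_J = +1 (Zolotarev's lemma cross-check).

+1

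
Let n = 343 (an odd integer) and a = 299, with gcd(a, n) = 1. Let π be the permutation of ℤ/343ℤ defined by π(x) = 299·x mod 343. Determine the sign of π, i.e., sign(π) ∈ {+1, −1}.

Start at x=222: 222 → 179 → 13 → 114 → 129 → 155 → 40 → … (one orbit).
π_299 has 4 disjoint cycles with lengths [294, 42, 6, 1] on {0,…,342}.
sign(π) = (−1)^{n − #cycles} = (−1)^{343−4} = (−1)^339 = -1.

-1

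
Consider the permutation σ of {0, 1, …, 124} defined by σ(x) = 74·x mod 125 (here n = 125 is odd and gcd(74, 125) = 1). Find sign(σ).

+1

Trace 51: π^k(51) = [51, 24, 26, 49, 1, 74, 101] for k=0..6.
π_74 has 23 disjoint cycles with lengths [10, 10, 10, 10, 10, 10, 10, 10, 10, 10, 2, 2, 2, 2, 2, 2, 2, 2, 2, 2, 2, 2, 1] on {0,…,124}.
sign(π) = (−1)^{n − #cycles} = (−1)^{125−23} = (−1)^102 = +1.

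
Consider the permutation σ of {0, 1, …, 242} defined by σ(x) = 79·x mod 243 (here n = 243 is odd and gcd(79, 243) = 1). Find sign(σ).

+1

Orbit of 19 under x↦79x: [19, 43, 238, 91, 142, 40, 1]… (length divides ord_243(79)).
Cycle type of π: 81×2 + 27×2 + 9×2 + 3×2 + 1×3; total 11 cycles.
Σ(ℓ_i−1) = 243−11 = 232; sign = (−1)^232 = +1.
The Jacobi symbol (79|243) = +1 (Zolotarev) agrees.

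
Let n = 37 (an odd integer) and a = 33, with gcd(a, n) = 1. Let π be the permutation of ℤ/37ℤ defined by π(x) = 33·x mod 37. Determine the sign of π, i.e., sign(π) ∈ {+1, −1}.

+1

Trace 1: π^k(1) = [1, 33, 16, 10, 34, 12, 26] for k=0..6.
5 cycles of lengths [9, 9, 9, 9, 1].
5 cycles on 37: each ℓ→(−1)^(ℓ−1), product (−1)^32 = +1.
The Jacobi symbol (33|37) = +1 (Zolotarev) agrees.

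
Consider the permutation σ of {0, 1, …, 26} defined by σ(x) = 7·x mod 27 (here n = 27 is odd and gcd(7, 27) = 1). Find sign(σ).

+1

Orbit of 7 under x↦7x: [7, 22, 19, 25, 13, 10, 16]… (length divides ord_27(7)).
π_7 has 7 disjoint cycles with lengths [9, 9, 3, 3, 1, 1, 1] on {0,…,26}.
sign(π) = (−1)^{n − #cycles} = (−1)^{27−7} = (−1)^20 = +1.
(7|27)_J = +1 (Zolotarev's lemma cross-check).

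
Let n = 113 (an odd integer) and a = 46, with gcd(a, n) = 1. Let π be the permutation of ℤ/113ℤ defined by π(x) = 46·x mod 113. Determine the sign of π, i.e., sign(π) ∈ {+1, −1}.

Orbit of 51 under x↦46x: [51, 86, 1, 46, 82, 43, 57]… (length divides ord_113(46)).
Decompose π into cycles: lengths [112, 1] (2 cycles, including the fixed point 0).
2 cycles on 113: each ℓ→(−1)^(ℓ−1), product (−1)^111 = -1.

-1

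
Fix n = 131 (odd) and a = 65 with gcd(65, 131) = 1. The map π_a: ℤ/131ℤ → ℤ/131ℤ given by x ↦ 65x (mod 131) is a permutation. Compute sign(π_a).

+1

Start at x=123: 123 → 4 → 129 → 1 → 65 → 33 → 49 → … (one orbit).
The orbit structure of x ↦ 65x mod 131: 3 orbits of sizes [65, 65, 1].
Σ(ℓ_i−1) = 131−3 = 128; sign = (−1)^128 = +1.
(65|131)_J = +1 (Zolotarev's lemma cross-check).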